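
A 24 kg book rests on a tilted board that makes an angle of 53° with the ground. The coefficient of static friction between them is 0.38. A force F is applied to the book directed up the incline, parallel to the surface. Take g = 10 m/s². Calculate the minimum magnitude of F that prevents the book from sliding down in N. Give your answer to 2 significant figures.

The normal force is N = mg cos 53° = 144.436 N. With F at its minimum the book is on the verge of sliding down, so static friction is at its maximum μ_s N = 0.38 × 144.436 = 54.886 N and acts up the slope.
Equilibrium along the incline: F + μ_s N = mg sin 53°, so F = 191.673 − 54.886 = 136.787 N.

140 N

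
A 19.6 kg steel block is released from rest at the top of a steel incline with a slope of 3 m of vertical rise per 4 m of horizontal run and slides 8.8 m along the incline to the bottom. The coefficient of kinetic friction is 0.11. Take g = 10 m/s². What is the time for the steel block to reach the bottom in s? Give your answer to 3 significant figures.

1.85 s

The weight component along the incline is mg sin 36.87° = 117.600 N and the normal force is N = mg cos 36.87° = 156.800 N.
Friction up the slope is f = μN = 0.11 × 156.800 = 17.248 N, so the net downslope force is 117.600 − 17.248 = 100.352 N and a = 100.352 / 19.6 = 5.1200 m/s².
Starting from rest, L = ½at², so t = √(2L/a) = √(2 × 8.8 / 5.1200) = 1.8540 s.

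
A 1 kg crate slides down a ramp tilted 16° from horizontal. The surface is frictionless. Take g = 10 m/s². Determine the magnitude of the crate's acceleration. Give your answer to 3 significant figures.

2.76 m/s²

Resolving the weight along the incline: the component pulling the crate down the slope is mg sin 16° = 1 × 10 × 0.2756 = 2.756 N, and the normal force is N = mg cos 16° = 1 × 10 × 0.9613 = 9.613 N.
With no friction the net force along the incline is 2.756 N, so a = g sin 16° = 2.756 / 1 = 2.7560 m/s².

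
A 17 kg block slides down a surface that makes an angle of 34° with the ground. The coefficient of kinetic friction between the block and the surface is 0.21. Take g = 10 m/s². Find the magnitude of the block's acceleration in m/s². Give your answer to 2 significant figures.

3.9 m/s²

Resolving the weight along the incline: the component pulling the block down the slope is mg sin 34° = 17 × 10 × 0.5592 = 95.064 N, and the normal force is N = mg cos 34° = 17 × 10 × 0.8290 = 140.930 N.
Kinetic friction acts up the slope with magnitude f = μN = 0.21 × 140.930 = 29.595 N.
Net force along the incline is 95.064 − 29.595 = 65.469 N, so a = 65.469 / 17 = 3.8511 m/s².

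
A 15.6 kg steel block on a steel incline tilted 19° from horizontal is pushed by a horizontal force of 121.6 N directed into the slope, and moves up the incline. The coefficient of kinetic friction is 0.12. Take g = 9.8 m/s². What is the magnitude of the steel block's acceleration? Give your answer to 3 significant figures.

The horizontal push has components F cos 19° = 121.6 × 0.9455 = 114.973 N up the incline and F sin 19° = 121.6 × 0.3256 = 39.593 N pressing into the surface.
The normal force is therefore N = mg cos 19° + F sin 19° = 144.548 + 39.593 = 184.141 N, and kinetic friction down the slope is μN = 0.12 × 184.141 = 22.097 N.
Along the incline: F cos 19° − mg sin 19° − μN = ma, so 114.973 − 49.778 − 22.097 = 15.6 a, giving a = 2.7627 m/s².

2.76 m/s²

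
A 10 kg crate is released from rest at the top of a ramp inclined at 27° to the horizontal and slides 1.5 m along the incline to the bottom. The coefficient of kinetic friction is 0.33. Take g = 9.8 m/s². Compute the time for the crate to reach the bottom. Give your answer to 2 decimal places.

The weight component along the incline is mg sin 27° = 44.491 N and the normal force is N = mg cos 27° = 87.319 N.
Friction up the slope is f = μN = 0.33 × 87.319 = 28.815 N, so the net downslope force is 44.491 − 28.815 = 15.676 N and a = 15.676 / 10 = 1.5676 m/s².
Starting from rest, L = ½at², so t = √(2L/a) = √(2 × 1.5 / 1.5676) = 1.3834 s.

1.38 s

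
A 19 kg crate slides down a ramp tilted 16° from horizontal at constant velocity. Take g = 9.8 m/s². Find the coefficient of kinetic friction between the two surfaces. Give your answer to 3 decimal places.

At constant velocity the net force along the incline is zero: mg sin 16° = μ mg cos 16°.
So μ = tan 16° = 0.2756 / 0.9613 = 0.2867.

0.287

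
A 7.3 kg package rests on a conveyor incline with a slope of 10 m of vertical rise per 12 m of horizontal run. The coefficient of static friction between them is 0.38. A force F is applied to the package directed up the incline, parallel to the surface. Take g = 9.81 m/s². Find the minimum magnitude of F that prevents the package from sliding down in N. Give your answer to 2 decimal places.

24.94 N

The normal force is N = mg cos 39.81° = 55.015 N. With F at its minimum the package is on the verge of sliding down, so static friction is at its maximum μ_s N = 0.38 × 55.015 = 20.906 N and acts up the slope.
Equilibrium along the incline: F + μ_s N = mg sin 39.81°, so F = 45.846 − 20.906 = 24.940 N.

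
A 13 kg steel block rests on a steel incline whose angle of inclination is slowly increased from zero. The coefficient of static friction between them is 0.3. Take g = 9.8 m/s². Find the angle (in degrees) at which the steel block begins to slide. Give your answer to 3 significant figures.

At the threshold of sliding, static friction is at its maximum μ_s N and exactly balances the weight component along the incline: mg sin θ = μ_s mg cos θ.
Hence tan θ = μ_s = 0.3, so θ = arctan(0.3) = 16.6992°.

16.7°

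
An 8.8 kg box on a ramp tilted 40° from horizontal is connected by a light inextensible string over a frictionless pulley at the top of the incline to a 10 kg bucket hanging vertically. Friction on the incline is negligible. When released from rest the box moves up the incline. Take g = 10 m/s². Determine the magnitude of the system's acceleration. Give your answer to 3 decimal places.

2.310 m/s²

For the box on the incline: the weight component along the slope is m₁g sin 40° = 8.8 × 10 × 0.6428 = 56.566 N and the normal force is N = m₁g cos 40° = 67.412 N.
Newton's second law for the box (up-slope positive): T − 56.566 = 8.8 a. For the hanging bucket (downward positive): 10 × 10 − T = 10 a.
Adding the two equations eliminates T: 43.434 = 18.8 a, so a = 2.3103 m/s².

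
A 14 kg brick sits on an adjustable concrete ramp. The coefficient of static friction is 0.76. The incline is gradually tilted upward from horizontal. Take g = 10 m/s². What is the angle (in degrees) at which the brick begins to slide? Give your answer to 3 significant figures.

At the threshold of sliding, static friction is at its maximum μ_s N and exactly balances the weight component along the incline: mg sin θ = μ_s mg cos θ.
Hence tan θ = μ_s = 0.76, so θ = arctan(0.76) = 37.2348°.

37.2°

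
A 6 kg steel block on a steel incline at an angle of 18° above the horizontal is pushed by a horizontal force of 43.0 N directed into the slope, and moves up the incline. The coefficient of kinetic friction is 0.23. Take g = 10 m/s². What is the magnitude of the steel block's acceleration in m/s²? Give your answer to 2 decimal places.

The horizontal push has components F cos 18° = 43.0 × 0.9511 = 40.897 N up the incline and F sin 18° = 43.0 × 0.3090 = 13.287 N pressing into the surface.
The normal force is therefore N = mg cos 18° + F sin 18° = 57.066 + 13.287 = 70.353 N, and kinetic friction down the slope is μN = 0.23 × 70.353 = 16.181 N.
Along the incline: F cos 18° − mg sin 18° − μN = ma, so 40.897 − 18.540 − 16.181 = 6 a, giving a = 1.0293 m/s².

1.03 m/s²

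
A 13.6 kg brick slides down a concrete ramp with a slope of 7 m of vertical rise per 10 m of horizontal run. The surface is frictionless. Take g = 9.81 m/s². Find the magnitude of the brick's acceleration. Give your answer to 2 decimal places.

5.63 m/s²

Resolving the weight along the incline: the component pulling the brick down the slope is mg sin 34.99° = 13.6 × 9.81 × 0.5735 = 76.514 N, and the normal force is N = mg cos 34.99° = 13.6 × 9.81 × 0.8192 = 109.294 N.
With no friction the net force along the incline is 76.514 N, so a = g sin 34.99° = 76.514 / 13.6 = 5.6260 m/s².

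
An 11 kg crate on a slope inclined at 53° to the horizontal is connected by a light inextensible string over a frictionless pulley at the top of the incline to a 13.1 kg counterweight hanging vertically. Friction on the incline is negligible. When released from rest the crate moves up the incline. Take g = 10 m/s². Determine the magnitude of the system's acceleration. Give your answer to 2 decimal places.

For the crate on the incline: the weight component along the slope is m₁g sin 53° = 11 × 10 × 0.7986 = 87.846 N and the normal force is N = m₁g cos 53° = 66.200 N.
Newton's second law for the crate (up-slope positive): T − 87.846 = 11 a. For the hanging counterweight (downward positive): 13.1 × 10 − T = 13.1 a.
Adding the two equations eliminates T: 43.154 = 24.1 a, so a = 1.7906 m/s².

1.79 m/s²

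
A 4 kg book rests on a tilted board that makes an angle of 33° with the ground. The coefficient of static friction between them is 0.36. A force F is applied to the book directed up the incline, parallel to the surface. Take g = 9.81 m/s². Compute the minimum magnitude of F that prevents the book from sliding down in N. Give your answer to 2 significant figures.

The normal force is N = mg cos 33° = 32.909 N. With F at its minimum the book is on the verge of sliding down, so static friction is at its maximum μ_s N = 0.36 × 32.909 = 11.847 N and acts up the slope.
Equilibrium along the incline: F + μ_s N = mg sin 33°, so F = 21.372 − 11.847 = 9.525 N.

9.5 N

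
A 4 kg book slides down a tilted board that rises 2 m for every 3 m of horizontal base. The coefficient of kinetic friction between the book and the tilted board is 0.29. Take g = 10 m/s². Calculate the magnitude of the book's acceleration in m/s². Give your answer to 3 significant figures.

Resolving the weight along the incline: the component pulling the book down the slope is mg sin 33.69° = 4 × 10 × 0.5547 = 22.188 N, and the normal force is N = mg cos 33.69° = 4 × 10 × 0.8321 = 33.284 N.
Kinetic friction acts up the slope with magnitude f = μN = 0.29 × 33.284 = 9.652 N.
Net force along the incline is 22.188 − 9.652 = 12.536 N, so a = 12.536 / 4 = 3.1340 m/s².

3.13 m/s²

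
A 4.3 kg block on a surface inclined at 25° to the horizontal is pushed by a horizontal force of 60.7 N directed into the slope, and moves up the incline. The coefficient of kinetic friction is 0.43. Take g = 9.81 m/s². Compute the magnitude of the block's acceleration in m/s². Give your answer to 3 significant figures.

The horizontal push has components F cos 25° = 60.7 × 0.9063 = 55.012 N up the incline and F sin 25° = 60.7 × 0.4226 = 25.652 N pressing into the surface.
The normal force is therefore N = mg cos 25° + F sin 25° = 38.230 + 25.652 = 63.882 N, and kinetic friction down the slope is μN = 0.43 × 63.882 = 27.469 N.
Along the incline: F cos 25° − mg sin 25° − μN = ma, so 55.012 − 17.827 − 27.469 = 4.3 a, giving a = 2.2595 m/s².

2.26 m/s²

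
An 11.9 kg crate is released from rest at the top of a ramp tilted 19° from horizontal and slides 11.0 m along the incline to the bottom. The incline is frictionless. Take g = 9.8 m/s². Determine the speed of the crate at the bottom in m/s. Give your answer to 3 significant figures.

8.38 m/s

The weight component along the incline is mg sin 19° = 37.968 N and the normal force is N = mg cos 19° = 110.266 N.
With no friction, a = g sin 19° = 3.1906 m/s².
Starting from rest over a distance of 11.0 m, v² = 2aL = 2 × 3.1906 × 11.0 = 70.1932, so v = 8.3781 m/s.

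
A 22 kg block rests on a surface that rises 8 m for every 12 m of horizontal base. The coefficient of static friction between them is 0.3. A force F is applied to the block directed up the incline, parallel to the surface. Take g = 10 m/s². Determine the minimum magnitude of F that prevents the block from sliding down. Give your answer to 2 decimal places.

67.12 N

The normal force is N = mg cos 33.69° = 183.051 N. With F at its minimum the block is on the verge of sliding down, so static friction is at its maximum μ_s N = 0.3 × 183.051 = 54.915 N and acts up the slope.
Equilibrium along the incline: F + μ_s N = mg sin 33.69°, so F = 122.034 − 54.915 = 67.119 N.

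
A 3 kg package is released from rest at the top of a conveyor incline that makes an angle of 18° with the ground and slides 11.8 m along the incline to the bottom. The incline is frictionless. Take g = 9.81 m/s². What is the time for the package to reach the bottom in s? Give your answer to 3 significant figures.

The weight component along the incline is mg sin 18° = 9.094 N and the normal force is N = mg cos 18° = 27.990 N.
With no friction, a = g sin 18° = 3.0315 m/s².
Starting from rest, L = ½at², so t = √(2L/a) = √(2 × 11.8 / 3.0315) = 2.7901 s.

2.79 s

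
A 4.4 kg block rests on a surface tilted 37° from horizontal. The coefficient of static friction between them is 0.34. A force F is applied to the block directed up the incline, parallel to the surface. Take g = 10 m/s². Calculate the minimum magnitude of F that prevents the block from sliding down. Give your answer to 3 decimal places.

14.532 N

The normal force is N = mg cos 37° = 35.140 N. With F at its minimum the block is on the verge of sliding down, so static friction is at its maximum μ_s N = 0.34 × 35.140 = 11.948 N and acts up the slope.
Equilibrium along the incline: F + μ_s N = mg sin 37°, so F = 26.480 − 11.948 = 14.532 N.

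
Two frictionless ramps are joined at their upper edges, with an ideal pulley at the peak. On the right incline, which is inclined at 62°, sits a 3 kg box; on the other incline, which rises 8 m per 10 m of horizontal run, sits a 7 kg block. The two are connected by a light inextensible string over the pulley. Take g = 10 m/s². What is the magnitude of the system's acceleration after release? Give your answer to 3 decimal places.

Resolve each weight along its own incline: the 3 kg mass has component 3 × 10 × sin 62° = 26.488 N down its slope, and the 7 kg mass has 7 × 10 × sin 38.66° = 43.729 N down its slope.
The 7 kg side's 43.729 N exceeds the other side's 26.488 N, so that mass slides down and the 3 kg mass slides up. Taking that direction as positive, Newton's second law for the whole system gives 43.729 − 26.488 = (3 + 7) a, so a = 17.241 / 10 = 1.7241 m/s².

1.724 m/s²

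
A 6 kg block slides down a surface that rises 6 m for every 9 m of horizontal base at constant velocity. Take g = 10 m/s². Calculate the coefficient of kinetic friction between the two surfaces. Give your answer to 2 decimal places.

At constant velocity the net force along the incline is zero: mg sin 33.69° = μ mg cos 33.69°.
So μ = tan 33.69° = 0.5547 / 0.8321 = 0.6666.

0.67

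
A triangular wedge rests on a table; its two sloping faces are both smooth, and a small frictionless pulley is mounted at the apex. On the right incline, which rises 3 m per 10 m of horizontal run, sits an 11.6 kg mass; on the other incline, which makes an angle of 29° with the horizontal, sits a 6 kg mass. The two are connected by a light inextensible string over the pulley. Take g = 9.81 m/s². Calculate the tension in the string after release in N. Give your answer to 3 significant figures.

30.0 N

Resolve each weight along its own incline: the 11.6 kg mass has component 11.6 × 9.81 × sin 16.70° = 32.699 N down its slope, and the 6 kg mass has 6 × 9.81 × sin 29° = 28.536 N down its slope.
The 11.6 kg side's 32.699 N exceeds the other side's 28.536 N, so that mass slides down and the 6 kg mass slides up. Taking that direction as positive, Newton's second law for the whole system gives 32.699 − 28.536 = (11.6 + 6) a, so a = 4.163 / 17.6 = 0.2365 m/s².
For the 6 kg mass (up-slope positive): T − 28.536 = 6 × 0.2365, so T = 29.955 N.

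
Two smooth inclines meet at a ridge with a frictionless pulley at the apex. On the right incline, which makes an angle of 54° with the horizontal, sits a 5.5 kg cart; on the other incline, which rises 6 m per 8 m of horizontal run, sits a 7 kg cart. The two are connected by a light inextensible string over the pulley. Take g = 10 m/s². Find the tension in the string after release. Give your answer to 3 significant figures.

43.4 N

Resolve each weight along its own incline: the 5.5 kg mass has component 5.5 × 10 × sin 54° = 44.496 N down its slope, and the 7 kg mass has 7 × 10 × sin 36.87° = 42.000 N down its slope.
The 5.5 kg side's 44.496 N exceeds the other side's 42.000 N, so that mass slides down and the 7 kg mass slides up. Taking that direction as positive, Newton's second law for the whole system gives 44.496 − 42.000 = (5.5 + 7) a, so a = 2.496 / 12.5 = 0.1997 m/s².
For the 7 kg mass (up-slope positive): T − 42.000 = 7 × 0.1997, so T = 43.398 N.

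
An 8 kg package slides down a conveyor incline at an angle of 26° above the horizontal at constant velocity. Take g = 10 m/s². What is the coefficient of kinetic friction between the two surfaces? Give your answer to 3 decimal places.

0.488

At constant velocity the net force along the incline is zero: mg sin 26° = μ mg cos 26°.
So μ = tan 26° = 0.4384 / 0.8988 = 0.4878.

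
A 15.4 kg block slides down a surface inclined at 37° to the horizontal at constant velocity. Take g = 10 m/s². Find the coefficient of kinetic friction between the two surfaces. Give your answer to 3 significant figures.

At constant velocity the net force along the incline is zero: mg sin 37° = μ mg cos 37°.
So μ = tan 37° = 0.6018 / 0.7986 = 0.7536.

0.754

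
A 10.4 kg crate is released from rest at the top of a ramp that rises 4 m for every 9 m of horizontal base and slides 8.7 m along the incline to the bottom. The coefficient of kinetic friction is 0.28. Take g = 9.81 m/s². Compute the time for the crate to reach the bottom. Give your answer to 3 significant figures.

The weight component along the incline is mg sin 23.96° = 41.436 N and the normal force is N = mg cos 23.96° = 93.231 N.
Friction up the slope is f = μN = 0.28 × 93.231 = 26.105 N, so the net downslope force is 41.436 − 26.105 = 15.331 N and a = 15.331 / 10.4 = 1.4741 m/s².
Starting from rest, L = ½at², so t = √(2L/a) = √(2 × 8.7 / 1.4741) = 3.4357 s.

3.44 s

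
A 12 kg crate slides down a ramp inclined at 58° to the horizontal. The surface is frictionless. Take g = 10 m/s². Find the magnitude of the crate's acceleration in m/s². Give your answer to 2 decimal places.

8.48 m/s²

Resolving the weight along the incline: the component pulling the crate down the slope is mg sin 58° = 12 × 10 × 0.8480 = 101.760 N, and the normal force is N = mg cos 58° = 12 × 10 × 0.5299 = 63.588 N.
With no friction the net force along the incline is 101.760 N, so a = g sin 58° = 101.760 / 12 = 8.4800 m/s².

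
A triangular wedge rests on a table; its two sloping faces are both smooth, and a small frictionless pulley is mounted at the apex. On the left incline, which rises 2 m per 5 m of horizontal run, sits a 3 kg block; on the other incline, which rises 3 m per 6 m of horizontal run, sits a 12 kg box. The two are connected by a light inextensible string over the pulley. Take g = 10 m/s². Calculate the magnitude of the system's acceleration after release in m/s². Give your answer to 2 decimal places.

Resolve each weight along its own incline: the 3 kg mass has component 3 × 10 × sin 21.80° = 11.142 N down its slope, and the 12 kg mass has 12 × 10 × sin 26.57° = 53.666 N down its slope.
The 12 kg side's 53.666 N exceeds the other side's 11.142 N, so that mass slides down and the 3 kg mass slides up. Taking that direction as positive, Newton's second law for the whole system gives 53.666 − 11.142 = (3 + 12) a, so a = 42.524 / 15 = 2.8349 m/s².

2.83 m/s²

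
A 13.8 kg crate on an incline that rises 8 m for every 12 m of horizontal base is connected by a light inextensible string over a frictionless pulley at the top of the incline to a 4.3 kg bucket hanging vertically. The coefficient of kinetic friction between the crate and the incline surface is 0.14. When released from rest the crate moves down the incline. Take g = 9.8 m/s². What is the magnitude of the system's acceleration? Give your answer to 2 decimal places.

0.95 m/s²

For the crate on the incline: the weight component along the slope is m₁g sin 33.69° = 13.8 × 9.8 × 0.5547 = 75.018 N and the normal force is N = m₁g cos 33.69° = 112.526 N.
Kinetic friction opposes the crate's motion down the incline: f = μN = 0.14 × 112.526 = 15.754 N acting up the slope.
Newton's second law for the crate (down-slope positive): 75.018 − 15.754 − T = 13.8 a. For the hanging bucket (upward positive): T − 4.3 × 9.8 = 4.3 a.
Adding the two equations eliminates T: 17.124 = 18.1 a, so a = 0.9461 m/s².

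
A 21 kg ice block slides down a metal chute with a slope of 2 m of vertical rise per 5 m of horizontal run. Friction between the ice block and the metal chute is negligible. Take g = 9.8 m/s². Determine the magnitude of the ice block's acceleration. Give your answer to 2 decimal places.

3.64 m/s²

Resolving the weight along the incline: the component pulling the ice block down the slope is mg sin 21.80° = 21 × 9.8 × 0.3714 = 76.434 N, and the normal force is N = mg cos 21.80° = 21 × 9.8 × 0.9285 = 191.085 N.
With no friction the net force along the incline is 76.434 N, so a = g sin 21.80° = 76.434 / 21 = 3.6397 m/s².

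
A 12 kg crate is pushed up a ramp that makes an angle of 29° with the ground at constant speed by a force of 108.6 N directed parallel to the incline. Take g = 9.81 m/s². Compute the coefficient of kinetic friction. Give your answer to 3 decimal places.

0.500

At constant speed ΣF = 0 along the incline. The applied 108.6 N acts up the slope; the weight component mg sin 29° = 57.072 N and kinetic friction μN both act down the slope.
So 108.6 = 57.072 + μ × 102.960, giving μ = (108.6 − 57.072) / 102.960 = 0.5005.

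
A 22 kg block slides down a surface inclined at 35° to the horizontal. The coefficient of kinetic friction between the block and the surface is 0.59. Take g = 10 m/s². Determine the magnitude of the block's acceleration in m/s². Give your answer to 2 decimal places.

0.90 m/s²

Resolving the weight along the incline: the component pulling the block down the slope is mg sin 35° = 22 × 10 × 0.5736 = 126.192 N, and the normal force is N = mg cos 35° = 22 × 10 × 0.8192 = 180.224 N.
Kinetic friction acts up the slope with magnitude f = μN = 0.59 × 180.224 = 106.332 N.
Net force along the incline is 126.192 − 106.332 = 19.860 N, so a = 19.860 / 22 = 0.9027 m/s².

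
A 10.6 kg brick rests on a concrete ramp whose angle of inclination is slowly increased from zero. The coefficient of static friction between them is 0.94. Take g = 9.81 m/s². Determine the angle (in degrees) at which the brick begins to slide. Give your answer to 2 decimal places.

At the threshold of sliding, static friction is at its maximum μ_s N and exactly balances the weight component along the incline: mg sin θ = μ_s mg cos θ.
Hence tan θ = μ_s = 0.94, so θ = arctan(0.94) = 43.2285°.

43.23°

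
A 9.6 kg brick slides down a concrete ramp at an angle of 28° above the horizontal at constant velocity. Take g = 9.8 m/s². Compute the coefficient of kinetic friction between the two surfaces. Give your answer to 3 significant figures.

At constant velocity the net force along the incline is zero: mg sin 28° = μ mg cos 28°.
So μ = tan 28° = 0.4695 / 0.8829 = 0.5318.

0.532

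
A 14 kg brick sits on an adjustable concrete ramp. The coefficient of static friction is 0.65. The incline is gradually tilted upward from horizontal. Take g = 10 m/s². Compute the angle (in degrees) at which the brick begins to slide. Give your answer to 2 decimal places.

33.02°

At the threshold of sliding, static friction is at its maximum μ_s N and exactly balances the weight component along the incline: mg sin θ = μ_s mg cos θ.
Hence tan θ = μ_s = 0.65, so θ = arctan(0.65) = 33.0239°.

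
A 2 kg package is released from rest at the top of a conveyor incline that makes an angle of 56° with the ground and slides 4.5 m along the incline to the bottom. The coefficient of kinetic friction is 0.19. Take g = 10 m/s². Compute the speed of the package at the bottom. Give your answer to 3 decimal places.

8.065 m/s

The weight component along the incline is mg sin 56° = 16.581 N and the normal force is N = mg cos 56° = 11.184 N.
Friction up the slope is f = μN = 0.19 × 11.184 = 2.125 N, so the net downslope force is 16.581 − 2.125 = 14.456 N and a = 14.456 / 2 = 7.2280 m/s².
Starting from rest over a distance of 4.5 m, v² = 2aL = 2 × 7.2280 × 4.5 = 65.0520, so v = 8.0655 m/s.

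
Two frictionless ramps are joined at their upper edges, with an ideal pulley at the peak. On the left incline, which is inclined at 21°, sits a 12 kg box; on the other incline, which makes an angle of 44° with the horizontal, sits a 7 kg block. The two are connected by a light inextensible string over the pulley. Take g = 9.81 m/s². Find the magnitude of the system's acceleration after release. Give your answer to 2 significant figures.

0.29 m/s²

Resolve each weight along its own incline: the 12 kg mass has component 12 × 9.81 × sin 21° = 42.187 N down its slope, and the 7 kg mass has 7 × 9.81 × sin 44° = 47.702 N down its slope.
The 7 kg side's 47.702 N exceeds the other side's 42.187 N, so that mass slides down and the 12 kg mass slides up. Taking that direction as positive, Newton's second law for the whole system gives 47.702 − 42.187 = (12 + 7) a, so a = 5.515 / 19 = 0.2903 m/s².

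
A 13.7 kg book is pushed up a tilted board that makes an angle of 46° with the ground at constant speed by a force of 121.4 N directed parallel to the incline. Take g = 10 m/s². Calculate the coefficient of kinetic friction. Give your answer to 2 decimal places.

At constant speed ΣF = 0 along the incline. The applied 121.4 N acts up the slope; the weight component mg sin 46° = 98.550 N and kinetic friction μN both act down the slope.
So 121.4 = 98.550 + μ × 95.168, giving μ = (121.4 − 98.550) / 95.168 = 0.2401.

0.24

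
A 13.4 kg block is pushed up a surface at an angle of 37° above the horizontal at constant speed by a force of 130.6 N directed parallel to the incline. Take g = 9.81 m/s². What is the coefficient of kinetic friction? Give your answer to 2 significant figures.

At constant speed ΣF = 0 along the incline. The applied 130.6 N acts up the slope; the weight component mg sin 37° = 79.111 N and kinetic friction μN both act down the slope.
So 130.6 = 79.111 + μ × 104.984, giving μ = (130.6 − 79.111) / 104.984 = 0.4904.

0.49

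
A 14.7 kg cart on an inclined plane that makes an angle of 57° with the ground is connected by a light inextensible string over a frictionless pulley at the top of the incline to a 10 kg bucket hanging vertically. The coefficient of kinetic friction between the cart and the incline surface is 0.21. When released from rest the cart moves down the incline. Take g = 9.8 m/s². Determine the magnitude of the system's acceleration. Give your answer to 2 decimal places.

0.26 m/s²

For the cart on the incline: the weight component along the slope is m₁g sin 57° = 14.7 × 9.8 × 0.8387 = 120.823 N and the normal force is N = m₁g cos 57° = 78.461 N.
Kinetic friction opposes the cart's motion down the incline: f = μN = 0.21 × 78.461 = 16.477 N acting up the slope.
Newton's second law for the cart (down-slope positive): 120.823 − 16.477 − T = 14.7 a. For the hanging bucket (upward positive): T − 10 × 9.8 = 10 a.
Adding the two equations eliminates T: 6.346 = 24.7 a, so a = 0.2569 m/s².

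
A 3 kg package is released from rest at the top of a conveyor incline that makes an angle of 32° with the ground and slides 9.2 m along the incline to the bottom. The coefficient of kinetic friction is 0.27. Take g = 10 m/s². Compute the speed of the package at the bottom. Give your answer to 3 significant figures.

7.44 m/s

The weight component along the incline is mg sin 32° = 15.898 N and the normal force is N = mg cos 32° = 25.441 N.
Friction up the slope is f = μN = 0.27 × 25.441 = 6.869 N, so the net downslope force is 15.898 − 6.869 = 9.029 N and a = 9.029 / 3 = 3.0097 m/s².
Starting from rest over a distance of 9.2 m, v² = 2aL = 2 × 3.0097 × 9.2 = 55.3785, so v = 7.4417 m/s.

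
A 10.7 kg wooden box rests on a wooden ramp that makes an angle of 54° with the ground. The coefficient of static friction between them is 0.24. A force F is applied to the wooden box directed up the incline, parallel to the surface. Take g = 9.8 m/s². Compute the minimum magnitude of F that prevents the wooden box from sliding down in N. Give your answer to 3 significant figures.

The normal force is N = mg cos 54° = 61.635 N. With F at its minimum the wooden box is on the verge of sliding down, so static friction is at its maximum μ_s N = 0.24 × 61.635 = 14.792 N and acts up the slope.
Equilibrium along the incline: F + μ_s N = mg sin 54°, so F = 84.834 − 14.792 = 70.042 N.

70.0 N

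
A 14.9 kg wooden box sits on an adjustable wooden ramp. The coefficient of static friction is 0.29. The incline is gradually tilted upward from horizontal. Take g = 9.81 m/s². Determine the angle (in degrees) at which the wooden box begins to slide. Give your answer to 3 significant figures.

16.2°

At the threshold of sliding, static friction is at its maximum μ_s N and exactly balances the weight component along the incline: mg sin θ = μ_s mg cos θ.
Hence tan θ = μ_s = 0.29, so θ = arctan(0.29) = 16.1722°.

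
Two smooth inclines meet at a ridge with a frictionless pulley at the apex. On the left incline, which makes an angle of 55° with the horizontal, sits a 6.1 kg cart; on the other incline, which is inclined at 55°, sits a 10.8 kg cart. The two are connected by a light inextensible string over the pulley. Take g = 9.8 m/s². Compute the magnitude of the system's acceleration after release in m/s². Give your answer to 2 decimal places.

2.23 m/s²

Resolve each weight along its own incline: the 6.1 kg mass has component 6.1 × 9.8 × sin 55° = 48.969 N down its slope, and the 10.8 kg mass has 10.8 × 9.8 × sin 55° = 86.699 N down its slope.
The 10.8 kg side's 86.699 N exceeds the other side's 48.969 N, so that mass slides down and the 6.1 kg mass slides up. Taking that direction as positive, Newton's second law for the whole system gives 86.699 − 48.969 = (6.1 + 10.8) a, so a = 37.730 / 16.9 = 2.2325 m/s².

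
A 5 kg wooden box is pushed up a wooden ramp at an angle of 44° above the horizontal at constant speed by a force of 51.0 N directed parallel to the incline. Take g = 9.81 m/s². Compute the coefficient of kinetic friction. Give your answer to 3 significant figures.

0.480

At constant speed ΣF = 0 along the incline. The applied 51.0 N acts up the slope; the weight component mg sin 44° = 34.073 N and kinetic friction μN both act down the slope.
So 51.0 = 34.073 + μ × 35.284, giving μ = (51.0 − 34.073) / 35.284 = 0.4797.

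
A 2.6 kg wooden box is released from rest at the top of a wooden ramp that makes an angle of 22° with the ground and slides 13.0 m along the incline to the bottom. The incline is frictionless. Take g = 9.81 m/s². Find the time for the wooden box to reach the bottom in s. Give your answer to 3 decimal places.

2.660 s

The weight component along the incline is mg sin 22° = 9.555 N and the normal force is N = mg cos 22° = 23.649 N.
With no friction, a = g sin 22° = 3.6749 m/s².
Starting from rest, L = ½at², so t = √(2L/a) = √(2 × 13.0 / 3.6749) = 2.6599 s.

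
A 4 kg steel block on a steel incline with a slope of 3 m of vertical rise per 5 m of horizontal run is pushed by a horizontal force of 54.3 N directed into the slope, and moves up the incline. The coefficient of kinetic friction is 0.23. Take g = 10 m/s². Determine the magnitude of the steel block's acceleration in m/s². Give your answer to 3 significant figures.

2.92 m/s²

The horizontal push has components F cos 30.96° = 54.3 × 0.8575 = 46.562 N up the incline and F sin 30.96° = 54.3 × 0.5145 = 27.937 N pressing into the surface.
The normal force is therefore N = mg cos 30.96° + F sin 30.96° = 34.300 + 27.937 = 62.237 N, and kinetic friction down the slope is μN = 0.23 × 62.237 = 14.315 N.
Along the incline: F cos 30.96° − mg sin 30.96° − μN = ma, so 46.562 − 20.580 − 14.315 = 4 a, giving a = 2.9167 m/s².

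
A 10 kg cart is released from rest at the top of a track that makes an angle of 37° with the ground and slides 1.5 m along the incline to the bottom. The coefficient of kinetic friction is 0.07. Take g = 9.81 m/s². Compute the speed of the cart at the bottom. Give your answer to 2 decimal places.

4.01 m/s

The weight component along the incline is mg sin 37° = 59.038 N and the normal force is N = mg cos 37° = 78.346 N.
Friction up the slope is f = μN = 0.07 × 78.346 = 5.484 N, so the net downslope force is 59.038 − 5.484 = 53.554 N and a = 53.554 / 10 = 5.3554 m/s².
Starting from rest over a distance of 1.5 m, v² = 2aL = 2 × 5.3554 × 1.5 = 16.0662, so v = 4.0083 m/s.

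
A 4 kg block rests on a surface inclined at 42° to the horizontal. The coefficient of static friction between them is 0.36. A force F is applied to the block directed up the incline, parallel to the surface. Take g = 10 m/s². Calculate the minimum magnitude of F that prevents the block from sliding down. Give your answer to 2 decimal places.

16.06 N

The normal force is N = mg cos 42° = 29.726 N. With F at its minimum the block is on the verge of sliding down, so static friction is at its maximum μ_s N = 0.36 × 29.726 = 10.701 N and acts up the slope.
Equilibrium along the incline: F + μ_s N = mg sin 42°, so F = 26.765 − 10.701 = 16.064 N.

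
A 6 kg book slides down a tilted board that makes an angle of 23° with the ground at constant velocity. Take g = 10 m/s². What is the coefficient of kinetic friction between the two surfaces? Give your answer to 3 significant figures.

0.424

At constant velocity the net force along the incline is zero: mg sin 23° = μ mg cos 23°.
So μ = tan 23° = 0.3907 / 0.9205 = 0.4244.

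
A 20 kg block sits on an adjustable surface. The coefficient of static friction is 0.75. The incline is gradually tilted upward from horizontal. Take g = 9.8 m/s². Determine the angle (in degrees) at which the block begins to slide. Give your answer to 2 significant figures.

At the threshold of sliding, static friction is at its maximum μ_s N and exactly balances the weight component along the incline: mg sin θ = μ_s mg cos θ.
Hence tan θ = μ_s = 0.75, so θ = arctan(0.75) = 36.8699°.

37°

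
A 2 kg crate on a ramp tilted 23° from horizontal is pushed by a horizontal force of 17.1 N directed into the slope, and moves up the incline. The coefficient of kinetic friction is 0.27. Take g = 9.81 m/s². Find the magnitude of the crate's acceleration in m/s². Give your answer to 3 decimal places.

0.697 m/s²

The horizontal push has components F cos 23° = 17.1 × 0.9205 = 15.741 N up the incline and F sin 23° = 17.1 × 0.3907 = 6.681 N pressing into the surface.
The normal force is therefore N = mg cos 23° + F sin 23° = 18.060 + 6.681 = 24.741 N, and kinetic friction down the slope is μN = 0.27 × 24.741 = 6.680 N.
Along the incline: F cos 23° − mg sin 23° − μN = ma, so 15.741 − 7.666 − 6.680 = 2 a, giving a = 0.6975 m/s².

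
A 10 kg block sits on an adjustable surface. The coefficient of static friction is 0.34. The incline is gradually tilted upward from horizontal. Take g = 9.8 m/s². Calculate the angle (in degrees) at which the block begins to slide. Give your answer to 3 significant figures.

At the threshold of sliding, static friction is at its maximum μ_s N and exactly balances the weight component along the incline: mg sin θ = μ_s mg cos θ.
Hence tan θ = μ_s = 0.34, so θ = arctan(0.34) = 18.7780°.

18.8°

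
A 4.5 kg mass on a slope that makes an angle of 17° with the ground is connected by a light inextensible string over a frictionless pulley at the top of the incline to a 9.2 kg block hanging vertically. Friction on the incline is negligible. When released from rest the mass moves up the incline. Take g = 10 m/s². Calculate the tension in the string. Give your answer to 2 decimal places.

39.05 N

For the mass on the incline: the weight component along the slope is m₁g sin 17° = 4.5 × 10 × 0.2924 = 13.158 N and the normal force is N = m₁g cos 17° = 43.034 N.
Newton's second law for the mass (up-slope positive): T − 13.158 = 4.5 a. For the hanging block (downward positive): 9.2 × 10 − T = 9.2 a.
Adding the two equations eliminates T: 78.842 = 13.7 a, so a = 5.7549 m/s².
Then from the hanging block's equation, T = 9.2 × (10 − 5.7549) = 39.055 N.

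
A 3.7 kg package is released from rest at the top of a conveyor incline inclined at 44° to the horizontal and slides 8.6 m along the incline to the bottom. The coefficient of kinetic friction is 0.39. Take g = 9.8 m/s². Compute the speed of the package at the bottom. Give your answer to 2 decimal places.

8.35 m/s

The weight component along the incline is mg sin 44° = 25.188 N and the normal force is N = mg cos 44° = 26.083 N.
Friction up the slope is f = μN = 0.39 × 26.083 = 10.172 N, so the net downslope force is 25.188 − 10.172 = 15.016 N and a = 15.016 / 3.7 = 4.0584 m/s².
Starting from rest over a distance of 8.6 m, v² = 2aL = 2 × 4.0584 × 8.6 = 69.8045, so v = 8.3549 m/s.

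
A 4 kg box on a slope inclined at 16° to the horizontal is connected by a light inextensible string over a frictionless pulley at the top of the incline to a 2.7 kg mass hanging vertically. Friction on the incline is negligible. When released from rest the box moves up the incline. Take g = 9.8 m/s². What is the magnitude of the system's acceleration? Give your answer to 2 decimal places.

For the box on the incline: the weight component along the slope is m₁g sin 16° = 4 × 9.8 × 0.2756 = 10.804 N and the normal force is N = m₁g cos 16° = 37.681 N.
Newton's second law for the box (up-slope positive): T − 10.804 = 4 a. For the hanging mass (downward positive): 2.7 × 9.8 − T = 2.7 a.
Adding the two equations eliminates T: 15.656 = 6.7 a, so a = 2.3367 m/s².

2.34 m/s²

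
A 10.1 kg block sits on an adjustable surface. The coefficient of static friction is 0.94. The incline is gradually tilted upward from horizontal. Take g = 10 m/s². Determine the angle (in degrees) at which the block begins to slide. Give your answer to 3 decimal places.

43.229°

At the threshold of sliding, static friction is at its maximum μ_s N and exactly balances the weight component along the incline: mg sin θ = μ_s mg cos θ.
Hence tan θ = μ_s = 0.94, so θ = arctan(0.94) = 43.2285°.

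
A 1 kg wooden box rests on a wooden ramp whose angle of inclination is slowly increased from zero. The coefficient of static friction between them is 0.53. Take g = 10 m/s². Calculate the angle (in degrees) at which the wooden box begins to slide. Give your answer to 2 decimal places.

At the threshold of sliding, static friction is at its maximum μ_s N and exactly balances the weight component along the incline: mg sin θ = μ_s mg cos θ.
Hence tan θ = μ_s = 0.53, so θ = arctan(0.53) = 27.9236°.

27.92°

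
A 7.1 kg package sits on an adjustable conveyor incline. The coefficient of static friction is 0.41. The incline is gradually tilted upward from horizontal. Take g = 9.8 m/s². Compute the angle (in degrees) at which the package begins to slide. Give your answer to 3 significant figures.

22.3°

At the threshold of sliding, static friction is at its maximum μ_s N and exactly balances the weight component along the incline: mg sin θ = μ_s mg cos θ.
Hence tan θ = μ_s = 0.41, so θ = arctan(0.41) = 22.2936°.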